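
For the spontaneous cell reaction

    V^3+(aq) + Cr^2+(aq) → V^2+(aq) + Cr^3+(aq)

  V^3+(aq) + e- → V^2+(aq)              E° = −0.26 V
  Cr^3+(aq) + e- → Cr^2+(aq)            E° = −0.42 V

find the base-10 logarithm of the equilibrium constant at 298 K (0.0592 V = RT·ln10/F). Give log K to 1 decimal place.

log K = 2.7

The V³⁺/V²⁺ couple is reduced (cathode); E°cell = −0.26 − (−0.42) = +0.16 V with n = 1.
At equilibrium E = 0, so log K = nE°cell / 0.0592 = (1)(+0.16) / 0.0592 = 2.7.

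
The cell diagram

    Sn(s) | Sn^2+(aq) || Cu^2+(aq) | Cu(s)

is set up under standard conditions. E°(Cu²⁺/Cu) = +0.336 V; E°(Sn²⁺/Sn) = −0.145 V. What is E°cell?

+0.481 V

By convention the left-hand electrode in cell notation is the anode (oxidation) and the right-hand electrode is the cathode (reduction).
E°cell = E°(right) − E°(left) = +0.336 − (−0.145) = +0.481 V.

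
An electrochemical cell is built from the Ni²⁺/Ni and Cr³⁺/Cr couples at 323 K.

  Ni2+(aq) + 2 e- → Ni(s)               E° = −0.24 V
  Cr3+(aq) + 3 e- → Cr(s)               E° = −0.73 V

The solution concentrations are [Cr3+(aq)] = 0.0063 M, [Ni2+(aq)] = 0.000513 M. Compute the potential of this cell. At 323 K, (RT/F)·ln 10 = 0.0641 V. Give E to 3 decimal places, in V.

+0.432 V

The Ni²⁺/Ni couple has the more positive E°, so it is the cathode; Cr³⁺/Cr is the anode.
The standard potential is −0.24 − (−0.73) = +0.49 V and the balanced reaction transfers n = 6 electrons.
For the overall reaction 3 Ni2+(aq) + 2 Cr(s) → 3 Ni(s) + 2 Cr3+(aq), Q = [Cr3+(aq)]^2 / [Ni2+(aq)]^3 = 2.94×10^5, giving log Q = 5.468.
E = E° − (0.0641/n)·log Q = +0.49 − (0.0641/6)(5.468) = +0.432 V.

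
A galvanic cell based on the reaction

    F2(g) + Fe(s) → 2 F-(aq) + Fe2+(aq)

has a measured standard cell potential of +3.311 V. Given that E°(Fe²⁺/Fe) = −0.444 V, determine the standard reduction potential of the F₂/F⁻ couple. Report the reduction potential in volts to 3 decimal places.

+2.867 V

In the reaction as written the F₂/F⁻ couple is reduced (cathode) and Fe²⁺/Fe is oxidized (anode), so E°cell = E°(F₂/F⁻) − E°(Fe²⁺/Fe).
E°(F₂/F⁻) = E°cell + E°(anode) = +3.311 + (−0.444) = +2.867 V.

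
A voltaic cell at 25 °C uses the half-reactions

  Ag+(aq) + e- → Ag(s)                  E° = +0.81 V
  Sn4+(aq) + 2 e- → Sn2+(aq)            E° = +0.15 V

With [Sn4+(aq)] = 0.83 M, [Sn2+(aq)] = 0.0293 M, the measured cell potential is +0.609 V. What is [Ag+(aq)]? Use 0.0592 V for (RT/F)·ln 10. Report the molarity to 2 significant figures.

Ag⁺/Ag is the cathode (higher E°); E°cell = +0.81 − (+0.15) = +0.66 V with n = 2.
Since E = E° − (0.0592/n)·log Q, log Q = n(E° − E)/0.0592 = 1.723.
Balancing electrons gives 2 Ag+(aq) + Sn2+(aq) → 2 Ag(s) + Sn4+(aq); thus Q = [Sn4+(aq)] / ([Ag+(aq)]^2·[Sn2+(aq)]).
Substituting the known concentrations and solving, log [Ag+(aq)] = −0.135 and [Ag+(aq)] = 0.73 M.

0.73 M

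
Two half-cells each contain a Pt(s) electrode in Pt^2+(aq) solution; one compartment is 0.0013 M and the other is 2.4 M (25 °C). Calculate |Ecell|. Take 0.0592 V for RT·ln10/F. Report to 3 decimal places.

For a concentration cell E°cell = 0, since both electrodes use the same couple.
The compartment with the higher Pt^2+(aq) concentration (2.4 M) acts as the cathode; ions are reduced there and produced at the dilute (0.0013 M) anode.
With n = 2, Ecell = −(0.0592/2)·log([dilute]/[conc]) = −(0.0592/2)·log(0.0013/2.4) = +0.097 V.

0.097 V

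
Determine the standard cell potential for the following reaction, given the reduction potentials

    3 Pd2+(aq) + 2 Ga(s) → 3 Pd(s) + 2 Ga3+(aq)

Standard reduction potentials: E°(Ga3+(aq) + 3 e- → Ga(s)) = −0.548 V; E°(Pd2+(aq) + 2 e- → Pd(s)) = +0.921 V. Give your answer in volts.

In the reaction as written, Pd2+(aq) is reduced (cathode) and Ga3+(aq) is produced by oxidation at the anode.
E°cell = E°(cathode) − E°(anode) = +0.921 − (−0.548) = +1.469 V.

+1.469 V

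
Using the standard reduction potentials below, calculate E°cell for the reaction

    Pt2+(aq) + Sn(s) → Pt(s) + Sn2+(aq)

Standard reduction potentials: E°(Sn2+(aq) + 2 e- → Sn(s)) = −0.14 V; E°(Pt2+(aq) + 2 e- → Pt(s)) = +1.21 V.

Pt2+(aq) gains electrons, so the Pt²⁺/Pt couple is the cathode; the Sn²⁺/Sn couple is the anode.
E°cell = E°(cathode) − E°(anode) = +1.21 − (−0.14) = +1.35 V.

+1.35 V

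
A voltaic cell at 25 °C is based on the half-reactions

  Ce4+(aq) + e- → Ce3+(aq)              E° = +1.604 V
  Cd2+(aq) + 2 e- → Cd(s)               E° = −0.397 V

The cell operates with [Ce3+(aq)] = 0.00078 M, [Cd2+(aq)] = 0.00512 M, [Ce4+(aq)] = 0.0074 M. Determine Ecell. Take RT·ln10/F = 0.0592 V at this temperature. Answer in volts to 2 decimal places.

+2.13 V

Ce⁴⁺/Ce³⁺ is reduced (cathode, E° = +1.604 V) and Cd²⁺/Cd is oxidized (anode).
The standard potential is +1.604 − (−0.397) = +2.001 V and the balanced reaction transfers n = 2 electrons.
The balanced reaction is 2 Ce4+(aq) + Cd(s) → 2 Ce3+(aq) + Cd2+(aq), so Q = ([Ce3+(aq)]^2·[Cd2+(aq)]) / [Ce4+(aq)]^2 = 5.69×10^−5 and log Q = −4.245.
E = E° − (0.0592/n)·log Q = +2.001 − (0.0592/2)(−4.245) = +2.13 V.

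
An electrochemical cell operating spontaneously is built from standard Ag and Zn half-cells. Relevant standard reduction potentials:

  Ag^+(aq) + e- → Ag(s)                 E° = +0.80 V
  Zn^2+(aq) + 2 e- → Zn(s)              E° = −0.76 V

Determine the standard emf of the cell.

+1.56 V

Of the two couples in this cell, the one with the more positive reduction potential is reduced at the cathode: here that is Ag⁺/Ag (+0.80 V); Zn²⁺/Zn (−0.76 V) is the anode.
E°cell = E°(cathode) − E°(anode) = +0.80 − (−0.76) = +1.56 V.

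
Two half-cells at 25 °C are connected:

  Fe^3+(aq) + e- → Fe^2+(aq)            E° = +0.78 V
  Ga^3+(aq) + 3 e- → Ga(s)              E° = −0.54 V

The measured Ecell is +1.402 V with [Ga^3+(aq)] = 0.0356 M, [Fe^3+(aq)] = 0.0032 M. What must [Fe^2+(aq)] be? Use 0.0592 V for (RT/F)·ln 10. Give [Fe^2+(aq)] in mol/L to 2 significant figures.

0.00040 M

The Fe³⁺/Fe²⁺ couple has the larger reduction potential, so it is the cathode: E°cell = +0.78 − (−0.54) = +1.32 V and n = 3.
From the Nernst equation, log Q = n(E° − E)/0.0592 = 3·(+1.32 − (+1.402))/0.0592 = −4.155.
Balancing electrons gives 3 Fe^3+(aq) + Ga(s) → 3 Fe^2+(aq) + Ga^3+(aq); thus Q = ([Fe^2+(aq)]^3·[Ga^3+(aq)]) / [Fe^3+(aq)]^3.
Isolating [Fe^2+(aq)] in Q = 10^{−4.155} yields log [Fe^2+(aq)] = −3.397, i.e. 0.00040 M.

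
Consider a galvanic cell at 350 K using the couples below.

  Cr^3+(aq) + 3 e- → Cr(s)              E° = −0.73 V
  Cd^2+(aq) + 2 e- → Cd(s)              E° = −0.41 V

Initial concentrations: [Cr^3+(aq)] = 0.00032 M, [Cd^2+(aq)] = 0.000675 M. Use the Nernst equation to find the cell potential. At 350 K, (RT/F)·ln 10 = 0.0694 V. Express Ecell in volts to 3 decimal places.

+0.291 V

The Cd²⁺/Cd couple has the more positive E°, so it is the cathode; Cr³⁺/Cr is the anode.
E°cell = E°cat − E°an = −0.41 − (−0.73) = +0.32 V; n = 6.
Balancing gives 3 Cd^2+(aq) + 2 Cr(s) → 3 Cd(s) + 2 Cr^3+(aq); hence Q = [Cr^3+(aq)]^2 / [Cd^2+(aq)]^3 = 333 (log Q = 2.522).
By the Nernst equation, E = +0.32 − (0.0694/6)·(2.522) = +0.291 V.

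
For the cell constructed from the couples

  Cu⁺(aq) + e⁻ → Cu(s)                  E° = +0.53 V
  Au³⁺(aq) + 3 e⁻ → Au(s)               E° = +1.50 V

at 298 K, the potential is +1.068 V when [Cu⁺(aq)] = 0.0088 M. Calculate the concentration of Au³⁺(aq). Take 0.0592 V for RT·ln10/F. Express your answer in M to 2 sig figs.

0.063 M

With Au³⁺/Au at the cathode and Cu⁺/Cu at the anode, E°cell = +1.50 − (+0.53) = +0.97 V (n = 3).
From the Nernst equation, log Q = n(E° − E)/0.0592 = 3·(+0.97 − (+1.068))/0.0592 = −4.966.
For Au³⁺(aq) + 3 Cu(s) → Au(s) + 3 Cu⁺(aq), the reaction quotient is Q = [Cu⁺(aq)]^3 / [Au³⁺(aq)].
Solving for the unknown gives log [Au³⁺(aq)] = −1.201, so [Au³⁺(aq)] ≈ 0.063 M.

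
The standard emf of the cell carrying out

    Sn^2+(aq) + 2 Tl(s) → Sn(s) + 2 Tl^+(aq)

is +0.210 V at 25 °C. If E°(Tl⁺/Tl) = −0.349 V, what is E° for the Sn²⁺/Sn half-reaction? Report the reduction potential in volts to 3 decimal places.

−0.139 V

In the reaction as written the Sn²⁺/Sn couple is reduced (cathode) and Tl⁺/Tl is oxidized (anode), so E°cell = E°(Sn²⁺/Sn) − E°(Tl⁺/Tl).
E°(Sn²⁺/Sn) = E°cell + E°(anode) = +0.210 + (−0.349) = −0.139 V.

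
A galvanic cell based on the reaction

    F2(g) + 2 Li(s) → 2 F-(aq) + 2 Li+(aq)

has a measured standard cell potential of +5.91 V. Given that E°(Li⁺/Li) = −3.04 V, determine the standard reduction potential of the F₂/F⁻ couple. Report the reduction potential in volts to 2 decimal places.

In the reaction as written the F₂/F⁻ couple is reduced (cathode) and Li⁺/Li is oxidized (anode), so E°cell = E°(F₂/F⁻) − E°(Li⁺/Li).
E°(F₂/F⁻) = E°cell + E°(anode) = +5.91 + (−3.04) = +2.87 V.

+2.87 V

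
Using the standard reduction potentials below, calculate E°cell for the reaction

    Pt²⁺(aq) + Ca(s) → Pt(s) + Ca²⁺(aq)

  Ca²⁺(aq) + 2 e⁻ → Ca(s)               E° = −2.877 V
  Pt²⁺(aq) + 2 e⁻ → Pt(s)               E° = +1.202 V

In the reaction as written, Pt²⁺(aq) is reduced (cathode) and Ca²⁺(aq) is produced by oxidation at the anode.
E°cell = E°(cathode) − E°(anode) = +1.202 − (−2.877) = +4.079 V.

+4.079 V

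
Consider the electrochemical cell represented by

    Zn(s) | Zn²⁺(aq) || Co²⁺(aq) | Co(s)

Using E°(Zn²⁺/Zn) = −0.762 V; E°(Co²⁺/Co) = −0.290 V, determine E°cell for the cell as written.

By convention the left-hand electrode in cell notation is the anode (oxidation) and the right-hand electrode is the cathode (reduction).
E°cell = E°(right) − E°(left) = −0.290 − (−0.762) = +0.472 V.

+0.472 V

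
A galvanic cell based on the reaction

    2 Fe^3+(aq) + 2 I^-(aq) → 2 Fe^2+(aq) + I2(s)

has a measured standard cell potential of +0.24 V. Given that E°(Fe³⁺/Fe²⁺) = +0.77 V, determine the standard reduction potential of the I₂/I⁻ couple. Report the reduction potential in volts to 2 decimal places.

In the reaction as written the Fe³⁺/Fe²⁺ couple is reduced (cathode) and I₂/I⁻ is oxidized (anode), so E°cell = E°(Fe³⁺/Fe²⁺) − E°(I₂/I⁻).
E°(I₂/I⁻) = E°(cathode) − E°cell = +0.77 − (+0.24) = +0.53 V.

+0.53 V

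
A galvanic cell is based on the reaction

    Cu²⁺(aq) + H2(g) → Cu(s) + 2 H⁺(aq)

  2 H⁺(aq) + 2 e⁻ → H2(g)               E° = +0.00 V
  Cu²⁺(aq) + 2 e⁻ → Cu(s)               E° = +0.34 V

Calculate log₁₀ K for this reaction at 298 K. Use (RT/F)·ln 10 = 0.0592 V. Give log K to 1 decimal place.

log K = 11.5

The Cu²⁺/Cu couple is reduced (cathode); E°cell = +0.34 − (+0.00) = +0.34 V with n = 2.
At equilibrium E = 0, so log K = nE°cell / 0.0592 = (2)(+0.34) / 0.0592 = 11.5.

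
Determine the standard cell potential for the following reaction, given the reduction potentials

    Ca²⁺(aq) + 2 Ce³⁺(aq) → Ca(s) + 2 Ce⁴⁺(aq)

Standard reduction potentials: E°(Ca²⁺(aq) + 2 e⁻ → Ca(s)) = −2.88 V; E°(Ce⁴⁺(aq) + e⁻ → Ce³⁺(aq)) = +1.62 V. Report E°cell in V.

−4.50 V

In the reaction as written, Ca²⁺(aq) is reduced (cathode) and Ce⁴⁺(aq) is produced by oxidation at the anode.
E°cell = E°(cathode) − E°(anode) = −2.88 − (+1.62) = −4.50 V.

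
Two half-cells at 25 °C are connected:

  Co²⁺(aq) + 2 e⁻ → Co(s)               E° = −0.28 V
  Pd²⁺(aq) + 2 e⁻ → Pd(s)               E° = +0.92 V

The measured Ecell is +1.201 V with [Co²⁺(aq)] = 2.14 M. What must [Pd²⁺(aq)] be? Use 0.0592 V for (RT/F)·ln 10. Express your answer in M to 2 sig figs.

With Pd²⁺/Pd at the cathode and Co²⁺/Co at the anode, E°cell = +0.92 − (−0.28) = +1.20 V (n = 2).
Rearranging E = E° − (0.0592/n)·log Q gives log Q = 2(+1.20 − (+1.201))/0.0592 = −0.034.
Balancing electrons gives Pd²⁺(aq) + Co(s) → Pd(s) + Co²⁺(aq); thus Q = [Co²⁺(aq)] / [Pd²⁺(aq)].
Isolating [Pd²⁺(aq)] in Q = 10^{−0.034} yields log [Pd²⁺(aq)] = 0.364, i.e. 2.3 M.

2.3 M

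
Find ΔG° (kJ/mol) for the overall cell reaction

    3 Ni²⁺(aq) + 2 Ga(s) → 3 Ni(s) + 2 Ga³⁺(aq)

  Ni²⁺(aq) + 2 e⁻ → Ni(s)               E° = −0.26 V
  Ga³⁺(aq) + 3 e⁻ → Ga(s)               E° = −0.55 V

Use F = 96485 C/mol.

−168 kJ/mol

In the reaction as written Ni²⁺(aq) is reduced, so the Ni²⁺/Ni couple is the cathode and Ga³⁺/Ga is the anode.
E°cell = −0.26 − (−0.55) = +0.29 V; balancing electrons gives n = 6.
ΔG° = −nFE°cell = −(6)(96485)(+0.29) J/mol = −168 kJ/mol.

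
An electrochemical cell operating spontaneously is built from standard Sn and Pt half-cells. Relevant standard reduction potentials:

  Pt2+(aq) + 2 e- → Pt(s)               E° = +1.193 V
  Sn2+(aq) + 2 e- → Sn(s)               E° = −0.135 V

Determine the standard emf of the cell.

Of the two couples in this cell, the one with the more positive reduction potential is reduced at the cathode: here that is Pt²⁺/Pt (+1.193 V); Sn²⁺/Sn (−0.135 V) is the anode.
E°cell = E°(cathode) − E°(anode) = +1.193 − (−0.135) = +1.328 V.

+1.328 V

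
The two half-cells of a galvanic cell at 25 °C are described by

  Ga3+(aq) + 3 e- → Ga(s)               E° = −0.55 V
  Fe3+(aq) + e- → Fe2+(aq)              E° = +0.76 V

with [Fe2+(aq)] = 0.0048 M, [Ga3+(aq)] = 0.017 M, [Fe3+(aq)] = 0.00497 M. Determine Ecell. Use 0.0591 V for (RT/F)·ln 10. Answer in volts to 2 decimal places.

+1.35 V

Fe³⁺/Fe²⁺ is reduced (cathode, E° = +0.76 V) and Ga³⁺/Ga is oxidized (anode).
E°cell = +0.76 − (−0.55) = +1.31 V, with n = 3 electrons transferred.
The balanced reaction is 3 Fe3+(aq) + Ga(s) → 3 Fe2+(aq) + Ga3+(aq), so Q = ([Fe2+(aq)]^3·[Ga3+(aq)]) / [Fe3+(aq)]^3 = 0.0153 and log Q = −1.815.
E = E° − (0.0591/n)·log Q = +1.31 − (0.0591/3)(−1.815) = +1.35 V.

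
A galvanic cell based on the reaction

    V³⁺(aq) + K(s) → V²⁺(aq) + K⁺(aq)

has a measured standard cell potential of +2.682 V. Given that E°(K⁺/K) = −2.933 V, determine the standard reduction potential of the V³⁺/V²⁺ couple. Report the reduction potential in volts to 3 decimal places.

In the reaction as written the V³⁺/V²⁺ couple is reduced (cathode) and K⁺/K is oxidized (anode), so E°cell = E°(V³⁺/V²⁺) − E°(K⁺/K).
E°(V³⁺/V²⁺) = E°cell + E°(anode) = +2.682 + (−2.933) = −0.251 V.

−0.251 V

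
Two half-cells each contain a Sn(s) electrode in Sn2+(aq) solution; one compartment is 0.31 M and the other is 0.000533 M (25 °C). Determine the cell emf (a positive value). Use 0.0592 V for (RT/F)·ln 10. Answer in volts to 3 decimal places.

0.082 V

For a concentration cell E°cell = 0, since both electrodes use the same couple.
The compartment with the higher Sn2+(aq) concentration (0.31 M) acts as the cathode; ions are reduced there and produced at the dilute (0.000533 M) anode.
With n = 2, Ecell = −(0.0592/2)·log([dilute]/[conc]) = −(0.0592/2)·log(0.000533/0.31) = +0.082 V.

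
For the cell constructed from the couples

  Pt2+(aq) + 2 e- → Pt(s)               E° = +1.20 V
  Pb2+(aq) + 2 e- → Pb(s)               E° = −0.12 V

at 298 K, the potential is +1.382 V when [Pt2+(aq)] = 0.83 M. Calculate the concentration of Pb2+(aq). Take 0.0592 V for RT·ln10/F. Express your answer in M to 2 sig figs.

0.0067 M

With Pt²⁺/Pt at the cathode and Pb²⁺/Pb at the anode, E°cell = +1.20 − (−0.12) = +1.32 V (n = 2).
From the Nernst equation, log Q = n(E° − E)/0.0592 = 2·(+1.32 − (+1.382))/0.0592 = −2.095.
Balancing electrons gives Pt2+(aq) + Pb(s) → Pt(s) + Pb2+(aq); thus Q = [Pb2+(aq)] / [Pt2+(aq)].
Solving for the unknown gives log [Pb2+(aq)] = −2.176, so [Pb2+(aq)] ≈ 0.0067 M.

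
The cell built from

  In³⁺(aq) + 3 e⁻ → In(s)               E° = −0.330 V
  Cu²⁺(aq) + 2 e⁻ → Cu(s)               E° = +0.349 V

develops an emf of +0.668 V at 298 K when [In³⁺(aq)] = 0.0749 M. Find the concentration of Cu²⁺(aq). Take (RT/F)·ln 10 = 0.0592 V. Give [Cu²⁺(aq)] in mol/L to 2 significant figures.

0.076 M

With Cu²⁺/Cu at the cathode and In³⁺/In at the anode, E°cell = +0.349 − (−0.330) = +0.679 V (n = 6).
Since E = E° − (0.0592/n)·log Q, log Q = n(E° − E)/0.0592 = 1.115.
For 3 Cu²⁺(aq) + 2 In(s) → 3 Cu(s) + 2 In³⁺(aq), the reaction quotient is Q = [In³⁺(aq)]^2 / [Cu²⁺(aq)]^3.
Substituting the known concentrations and solving, log [Cu²⁺(aq)] = −1.122 and [Cu²⁺(aq)] = 0.076 M.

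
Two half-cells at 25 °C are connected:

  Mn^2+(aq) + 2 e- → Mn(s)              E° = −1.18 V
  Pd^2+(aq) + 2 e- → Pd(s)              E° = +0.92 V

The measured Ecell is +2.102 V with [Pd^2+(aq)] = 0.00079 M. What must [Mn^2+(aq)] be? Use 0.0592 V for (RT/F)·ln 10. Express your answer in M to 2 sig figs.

With Pd²⁺/Pd at the cathode and Mn²⁺/Mn at the anode, E°cell = +0.92 − (−1.18) = +2.10 V (n = 2).
From the Nernst equation, log Q = n(E° − E)/0.0592 = 2·(+2.10 − (+2.102))/0.0592 = −0.068.
The balanced reaction is Pd^2+(aq) + Mn(s) → Pd(s) + Mn^2+(aq), so Q = [Mn^2+(aq)] / [Pd^2+(aq)].
Isolating [Mn^2+(aq)] in Q = 10^{−0.068} yields log [Mn^2+(aq)] = −3.170, i.e. 0.00068 M.

0.00068 M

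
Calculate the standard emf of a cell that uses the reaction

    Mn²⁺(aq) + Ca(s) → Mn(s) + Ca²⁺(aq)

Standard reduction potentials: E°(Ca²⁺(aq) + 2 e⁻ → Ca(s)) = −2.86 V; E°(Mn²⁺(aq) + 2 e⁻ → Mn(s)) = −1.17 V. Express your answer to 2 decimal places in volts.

In the reaction as written, Mn²⁺(aq) is reduced (cathode) and Ca²⁺(aq) is produced by oxidation at the anode.
E°cell = E°(cathode) − E°(anode) = −1.17 − (−2.86) = +1.69 V.
The positive value indicates the reaction is spontaneous as written.

+1.69 V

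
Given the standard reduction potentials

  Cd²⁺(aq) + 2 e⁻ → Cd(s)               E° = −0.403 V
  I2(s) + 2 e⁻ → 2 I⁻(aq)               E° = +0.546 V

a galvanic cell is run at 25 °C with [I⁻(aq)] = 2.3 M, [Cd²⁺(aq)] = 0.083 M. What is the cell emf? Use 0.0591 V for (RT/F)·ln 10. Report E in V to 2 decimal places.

I₂/I⁻ is reduced (cathode, E° = +0.546 V) and Cd²⁺/Cd is oxidized (anode).
E°cell = +0.546 − (−0.403) = +0.949 V, with n = 2 electrons transferred.
The balanced reaction is I2(s) + Cd(s) → 2 I⁻(aq) + Cd²⁺(aq), so Q = [I⁻(aq)]^2·[Cd²⁺(aq)] = 0.439 and log Q = −0.357.
By the Nernst equation, E = +0.949 − (0.0591/2)·(−0.357) = +0.96 V.

+0.96 V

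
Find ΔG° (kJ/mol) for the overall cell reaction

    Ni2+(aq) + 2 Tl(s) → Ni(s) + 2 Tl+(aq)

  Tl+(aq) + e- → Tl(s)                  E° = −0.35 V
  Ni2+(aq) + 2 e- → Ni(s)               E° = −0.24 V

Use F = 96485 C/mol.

−21.2 kJ/mol

In the reaction as written Ni2+(aq) is reduced, so the Ni²⁺/Ni couple is the cathode and Tl⁺/Tl is the anode.
E°cell = −0.24 − (−0.35) = +0.11 V; balancing electrons gives n = 2.
ΔG° = −nFE°cell = −(2)(96485)(+0.11) J/mol = −21.2 kJ/mol.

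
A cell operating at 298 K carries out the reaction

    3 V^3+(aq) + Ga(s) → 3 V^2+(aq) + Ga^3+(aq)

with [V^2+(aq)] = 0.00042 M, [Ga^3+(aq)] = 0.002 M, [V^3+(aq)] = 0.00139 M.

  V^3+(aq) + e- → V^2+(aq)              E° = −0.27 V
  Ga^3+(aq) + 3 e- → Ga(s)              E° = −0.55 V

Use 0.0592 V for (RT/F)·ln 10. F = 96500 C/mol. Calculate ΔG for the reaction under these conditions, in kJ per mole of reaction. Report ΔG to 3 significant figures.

With V³⁺/V²⁺ reduced at the cathode, E°cell = −0.27 − (−0.55) = +0.28 V and n = 3.
Here Q = ([V^2+(aq)]^3·[Ga^3+(aq)]) / [V^3+(aq)]^3 = 5.52×10^−5 (log Q = −4.258), giving E = +0.28 − (0.0592/3)·(−4.258) = +0.3640 V.
ΔG = −nFE = −(3)(96500)(+0.3640) J/mol = −105 kJ/mol.

−105 kJ/mol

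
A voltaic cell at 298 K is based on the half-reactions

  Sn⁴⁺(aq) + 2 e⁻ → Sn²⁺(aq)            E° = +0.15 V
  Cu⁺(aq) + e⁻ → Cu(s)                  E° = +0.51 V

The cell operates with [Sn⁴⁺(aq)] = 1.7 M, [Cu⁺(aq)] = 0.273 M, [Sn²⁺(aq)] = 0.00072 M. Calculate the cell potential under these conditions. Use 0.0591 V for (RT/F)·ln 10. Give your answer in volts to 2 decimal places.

Cu⁺/Cu is reduced (cathode, E° = +0.51 V) and Sn⁴⁺/Sn²⁺ is oxidized (anode).
E°cell = E°cat − E°an = +0.51 − (+0.15) = +0.36 V; n = 2.
Balancing gives 2 Cu⁺(aq) + Sn²⁺(aq) → 2 Cu(s) + Sn⁴⁺(aq); hence Q = [Sn⁴⁺(aq)] / ([Cu⁺(aq)]^2·[Sn²⁺(aq)]) = 3.17×10^4 (log Q = 4.501).
By the Nernst equation, E = +0.36 − (0.0591/2)·(4.501) = +0.23 V.

+0.23 V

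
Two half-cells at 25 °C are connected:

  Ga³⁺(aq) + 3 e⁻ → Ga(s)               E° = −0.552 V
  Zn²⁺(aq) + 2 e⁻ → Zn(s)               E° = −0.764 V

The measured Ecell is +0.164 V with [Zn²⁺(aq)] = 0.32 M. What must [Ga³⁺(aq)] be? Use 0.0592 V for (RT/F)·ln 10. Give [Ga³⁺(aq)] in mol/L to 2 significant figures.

0.00067 M

The Ga³⁺/Ga couple has the larger reduction potential, so it is the cathode: E°cell = −0.552 − (−0.764) = +0.212 V and n = 6.
From the Nernst equation, log Q = n(E° − E)/0.0592 = 6·(+0.212 − (+0.164))/0.0592 = 4.865.
For 2 Ga³⁺(aq) + 3 Zn(s) → 2 Ga(s) + 3 Zn²⁺(aq), the reaction quotient is Q = [Zn²⁺(aq)]^3 / [Ga³⁺(aq)]^2.
Isolating [Ga³⁺(aq)] in Q = 10^{4.865} yields log [Ga³⁺(aq)] = −3.175, i.e. 0.00067 M.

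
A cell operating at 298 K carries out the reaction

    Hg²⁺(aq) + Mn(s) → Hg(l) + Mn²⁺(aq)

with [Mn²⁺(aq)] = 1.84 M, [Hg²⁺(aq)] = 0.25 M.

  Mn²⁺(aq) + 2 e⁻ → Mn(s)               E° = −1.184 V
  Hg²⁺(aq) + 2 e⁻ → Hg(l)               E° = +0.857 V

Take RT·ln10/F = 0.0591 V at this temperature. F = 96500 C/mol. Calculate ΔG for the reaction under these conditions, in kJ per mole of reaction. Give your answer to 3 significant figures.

−389 kJ/mol

The standard cell potential is +0.857 − (−1.184) = +2.041 V, with n = 2 electrons in the balanced equation.
The reaction quotient is [Mn²⁺(aq)] / [Hg²⁺(aq)] = 7.36; by Nernst, E = +2.041 − (0.0591/2)(0.867) = +2.0154 V.
Then ΔG = −nFE = −2 × 96500 × +2.0154 J/mol = −389 kJ/mol.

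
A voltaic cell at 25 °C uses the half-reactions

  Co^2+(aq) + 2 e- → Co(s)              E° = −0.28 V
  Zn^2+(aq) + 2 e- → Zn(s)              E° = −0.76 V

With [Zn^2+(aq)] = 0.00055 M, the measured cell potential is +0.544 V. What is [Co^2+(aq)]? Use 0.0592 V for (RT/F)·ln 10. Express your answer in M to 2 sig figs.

With Co²⁺/Co at the cathode and Zn²⁺/Zn at the anode, E°cell = −0.28 − (−0.76) = +0.48 V (n = 2).
Since E = E° − (0.0592/n)·log Q, log Q = n(E° − E)/0.0592 = −2.162.
For Co^2+(aq) + Zn(s) → Co(s) + Zn^2+(aq), the reaction quotient is Q = [Zn^2+(aq)] / [Co^2+(aq)].
Solving for the unknown gives log [Co^2+(aq)] = −1.098, so [Co^2+(aq)] ≈ 0.080 M.

0.080 M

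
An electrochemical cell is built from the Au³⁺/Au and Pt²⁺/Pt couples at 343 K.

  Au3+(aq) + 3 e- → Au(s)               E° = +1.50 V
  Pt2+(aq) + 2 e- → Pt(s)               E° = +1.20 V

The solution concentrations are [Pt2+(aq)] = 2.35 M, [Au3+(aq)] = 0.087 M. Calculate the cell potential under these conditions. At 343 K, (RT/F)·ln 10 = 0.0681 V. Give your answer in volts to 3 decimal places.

+0.263 V

Au³⁺/Au is reduced (cathode, E° = +1.50 V) and Pt²⁺/Pt is oxidized (anode).
E°cell = +1.50 − (+1.20) = +0.30 V, with n = 6 electrons transferred.
For the overall reaction 2 Au3+(aq) + 3 Pt(s) → 2 Au(s) + 3 Pt2+(aq), Q = [Pt2+(aq)]^3 / [Au3+(aq)]^2 = 1.71×10^3, giving log Q = 3.234.
By the Nernst equation, E = +0.30 − (0.0681/6)·(3.234) = +0.263 V.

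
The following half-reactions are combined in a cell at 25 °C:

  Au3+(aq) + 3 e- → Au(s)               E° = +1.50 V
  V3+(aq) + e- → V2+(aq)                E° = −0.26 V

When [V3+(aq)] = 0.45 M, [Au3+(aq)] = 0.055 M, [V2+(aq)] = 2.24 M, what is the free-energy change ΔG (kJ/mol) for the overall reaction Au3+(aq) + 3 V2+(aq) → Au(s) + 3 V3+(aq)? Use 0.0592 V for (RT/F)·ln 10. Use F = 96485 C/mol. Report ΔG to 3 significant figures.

−514 kJ/mol

The standard cell potential is +1.50 − (−0.26) = +1.76 V, with n = 3 electrons in the balanced equation.
Q = [V3+(aq)]^3 / ([Au3+(aq)]·[V2+(aq)]^3) = 0.147, so log Q = −0.831 and E = +1.76 − (0.0592/3)(−0.831) = +1.7764 V.
Then ΔG = −nFE = −3 × 96485 × +1.7764 J/mol = −514 kJ/mol.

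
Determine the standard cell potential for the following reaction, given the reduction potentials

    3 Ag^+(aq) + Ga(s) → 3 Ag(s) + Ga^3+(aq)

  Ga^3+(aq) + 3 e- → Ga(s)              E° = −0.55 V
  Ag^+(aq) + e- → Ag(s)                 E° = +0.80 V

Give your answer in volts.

In the reaction as written, Ag^+(aq) is reduced (cathode) and Ga^3+(aq) is produced by oxidation at the anode.
E°cell = E°(cathode) − E°(anode) = +0.80 − (−0.55) = +1.35 V.

+1.35 V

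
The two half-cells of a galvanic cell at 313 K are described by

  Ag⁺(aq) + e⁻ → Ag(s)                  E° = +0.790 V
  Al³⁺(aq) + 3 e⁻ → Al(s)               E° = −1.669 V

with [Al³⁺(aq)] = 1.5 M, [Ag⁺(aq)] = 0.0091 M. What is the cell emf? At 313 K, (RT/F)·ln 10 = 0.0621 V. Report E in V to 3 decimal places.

+2.329 V

The Ag⁺/Ag couple has the more positive E°, so it is the cathode; Al³⁺/Al is the anode.
E°cell = E°cat − E°an = +0.790 − (−1.669) = +2.459 V; n = 3.
For the overall reaction 3 Ag⁺(aq) + Al(s) → 3 Ag(s) + Al³⁺(aq), Q = [Al³⁺(aq)] / [Ag⁺(aq)]^3 = 1.99×10^6, giving log Q = 6.299.
By the Nernst equation, E = +2.459 − (0.0621/3)·(6.299) = +2.329 V.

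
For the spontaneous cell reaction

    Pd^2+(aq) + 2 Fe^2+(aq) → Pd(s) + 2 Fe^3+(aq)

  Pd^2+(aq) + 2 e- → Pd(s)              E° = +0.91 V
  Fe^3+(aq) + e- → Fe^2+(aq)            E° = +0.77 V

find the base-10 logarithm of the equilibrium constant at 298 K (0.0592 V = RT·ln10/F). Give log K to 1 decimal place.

log K = 4.7

The Pd²⁺/Pd couple is reduced (cathode); E°cell = +0.91 − (+0.77) = +0.14 V with n = 2.
At equilibrium E = 0, so log K = nE°cell / 0.0592 = (2)(+0.14) / 0.0592 = 4.7.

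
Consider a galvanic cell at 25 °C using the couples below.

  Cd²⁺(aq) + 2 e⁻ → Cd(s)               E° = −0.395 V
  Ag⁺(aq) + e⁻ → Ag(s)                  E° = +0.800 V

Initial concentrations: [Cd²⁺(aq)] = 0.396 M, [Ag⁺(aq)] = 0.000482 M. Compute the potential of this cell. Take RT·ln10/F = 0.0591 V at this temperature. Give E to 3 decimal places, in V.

+1.011 V

The Ag⁺/Ag couple has the more positive E°, so it is the cathode; Cd²⁺/Cd is the anode.
E°cell = +0.800 − (−0.395) = +1.195 V, with n = 2 electrons transferred.
The balanced reaction is 2 Ag⁺(aq) + Cd(s) → 2 Ag(s) + Cd²⁺(aq), so Q = [Cd²⁺(aq)] / [Ag⁺(aq)]^2 = 1.7×10^6 and log Q = 6.232.
E = E° − (0.0591/n)·log Q = +1.195 − (0.0591/2)(6.232) = +1.011 V.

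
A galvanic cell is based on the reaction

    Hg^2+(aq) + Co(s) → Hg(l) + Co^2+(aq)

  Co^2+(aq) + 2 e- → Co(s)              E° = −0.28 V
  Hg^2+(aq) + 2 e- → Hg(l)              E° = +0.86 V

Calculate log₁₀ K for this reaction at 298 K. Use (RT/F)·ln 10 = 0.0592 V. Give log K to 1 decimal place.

The Hg²⁺/Hg couple is reduced (cathode); E°cell = +0.86 − (−0.28) = +1.14 V with n = 2.
At equilibrium E = 0, so log K = nE°cell / 0.0592 = (2)(+1.14) / 0.0592 = 38.5.

log K = 38.5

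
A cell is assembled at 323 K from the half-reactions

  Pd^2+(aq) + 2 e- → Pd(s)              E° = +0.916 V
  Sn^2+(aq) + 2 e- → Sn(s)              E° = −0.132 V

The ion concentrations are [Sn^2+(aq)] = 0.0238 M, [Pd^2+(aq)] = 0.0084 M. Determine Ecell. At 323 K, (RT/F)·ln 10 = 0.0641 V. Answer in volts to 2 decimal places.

+1.03 V

Since E°(Pd²⁺/Pd) > E°(Sn²⁺/Sn), Pd²⁺/Pd serves as the cathode.
The standard potential is +0.916 − (−0.132) = +1.048 V and the balanced reaction transfers n = 2 electrons.
Balancing gives Pd^2+(aq) + Sn(s) → Pd(s) + Sn^2+(aq); hence Q = [Sn^2+(aq)] / [Pd^2+(aq)] = 2.83 (log Q = 0.452).
E = E° − (0.0641/n)·log Q = +1.048 − (0.0641/2)(0.452) = +1.03 V.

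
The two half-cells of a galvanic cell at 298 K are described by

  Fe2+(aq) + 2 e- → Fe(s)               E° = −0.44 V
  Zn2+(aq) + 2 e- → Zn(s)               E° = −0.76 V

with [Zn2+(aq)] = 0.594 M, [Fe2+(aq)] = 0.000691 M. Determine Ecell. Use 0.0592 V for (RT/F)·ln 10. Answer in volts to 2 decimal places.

Fe²⁺/Fe is reduced (cathode, E° = −0.44 V) and Zn²⁺/Zn is oxidized (anode).
E°cell = E°cat − E°an = −0.44 − (−0.76) = +0.32 V; n = 2.
For the overall reaction Fe2+(aq) + Zn(s) → Fe(s) + Zn2+(aq), Q = [Zn2+(aq)] / [Fe2+(aq)] = 860, giving log Q = 2.934.
Applying E = E° − (RT ln10/nF)·log Q gives +0.32 − (0.0592/2)(2.934) = +0.23 V.

+0.23 V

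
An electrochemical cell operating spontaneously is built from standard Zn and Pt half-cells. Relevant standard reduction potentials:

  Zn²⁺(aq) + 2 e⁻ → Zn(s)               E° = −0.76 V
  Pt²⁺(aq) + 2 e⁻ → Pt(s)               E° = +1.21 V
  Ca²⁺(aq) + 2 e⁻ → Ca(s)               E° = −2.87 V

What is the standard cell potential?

+1.97 V

The Pt²⁺/Pt couple has the higher E°, so Pt ion is reduced (cathode) and Zn is oxidized (anode).
E°cell = E°(cathode) − E°(anode) = +1.21 − (−0.76) = +1.97 V.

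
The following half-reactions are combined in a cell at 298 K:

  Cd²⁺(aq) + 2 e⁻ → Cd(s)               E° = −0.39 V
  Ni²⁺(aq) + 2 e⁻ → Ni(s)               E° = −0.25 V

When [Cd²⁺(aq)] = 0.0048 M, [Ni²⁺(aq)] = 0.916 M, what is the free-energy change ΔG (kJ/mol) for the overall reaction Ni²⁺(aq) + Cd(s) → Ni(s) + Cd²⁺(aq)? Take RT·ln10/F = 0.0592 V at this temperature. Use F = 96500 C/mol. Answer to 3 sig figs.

With Ni²⁺/Ni reduced at the cathode, E°cell = −0.25 − (−0.39) = +0.14 V and n = 2.
Q = [Cd²⁺(aq)] / [Ni²⁺(aq)] = 0.00524, so log Q = −2.281 and E = +0.14 − (0.0592/2)(−2.281) = +0.2075 V.
ΔG = −nFE = −(2)(96500)(+0.2075) J/mol = −40.0 kJ/mol.

−40.0 kJ/mol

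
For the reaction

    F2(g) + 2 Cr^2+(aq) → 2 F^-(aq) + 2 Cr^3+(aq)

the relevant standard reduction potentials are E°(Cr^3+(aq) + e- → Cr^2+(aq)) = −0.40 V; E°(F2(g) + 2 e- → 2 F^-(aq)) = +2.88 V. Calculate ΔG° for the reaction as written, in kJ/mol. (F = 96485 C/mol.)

In the reaction as written F2(g) is reduced, so the F₂/F⁻ couple is the cathode and Cr³⁺/Cr²⁺ is the anode.
E°cell = +2.88 − (−0.40) = +3.28 V; balancing electrons gives n = 2.
ΔG° = −nFE°cell = −(2)(96485)(+3.28) J/mol = −633 kJ/mol.

−633 kJ/mol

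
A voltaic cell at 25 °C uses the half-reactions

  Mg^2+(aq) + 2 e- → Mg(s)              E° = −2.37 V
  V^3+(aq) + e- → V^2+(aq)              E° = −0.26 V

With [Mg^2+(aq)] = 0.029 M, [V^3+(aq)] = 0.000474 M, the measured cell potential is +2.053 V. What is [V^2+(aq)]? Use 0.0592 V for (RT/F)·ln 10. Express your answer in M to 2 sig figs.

The V³⁺/V²⁺ couple has the larger reduction potential, so it is the cathode: E°cell = −0.26 − (−2.37) = +2.11 V and n = 2.
Since E = E° − (0.0592/n)·log Q, log Q = n(E° − E)/0.0592 = 1.926.
Balancing electrons gives 2 V^3+(aq) + Mg(s) → 2 V^2+(aq) + Mg^2+(aq); thus Q = ([V^2+(aq)]^2·[Mg^2+(aq)]) / [V^3+(aq)]^2.
Solving for the unknown gives log [V^2+(aq)] = −1.592, so [V^2+(aq)] ≈ 0.026 M.

0.026 M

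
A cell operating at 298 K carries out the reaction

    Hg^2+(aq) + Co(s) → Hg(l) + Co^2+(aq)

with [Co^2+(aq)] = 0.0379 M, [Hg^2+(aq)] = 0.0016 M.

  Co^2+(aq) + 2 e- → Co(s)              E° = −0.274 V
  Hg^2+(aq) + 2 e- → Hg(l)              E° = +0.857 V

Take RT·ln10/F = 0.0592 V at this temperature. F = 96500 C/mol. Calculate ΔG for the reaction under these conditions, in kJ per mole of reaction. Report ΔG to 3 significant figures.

With Hg²⁺/Hg reduced at the cathode, E°cell = +0.857 − (−0.274) = +1.131 V and n = 2.
Here Q = [Co^2+(aq)] / [Hg^2+(aq)] = 23.7 (log Q = 1.375), giving E = +1.131 − (0.0592/2)·(1.375) = +1.0903 V.
Finally ΔG = −nFE = −(2)(96500 C/mol)(+1.0903 V) = −210 kJ/mol.

−210 kJ/mol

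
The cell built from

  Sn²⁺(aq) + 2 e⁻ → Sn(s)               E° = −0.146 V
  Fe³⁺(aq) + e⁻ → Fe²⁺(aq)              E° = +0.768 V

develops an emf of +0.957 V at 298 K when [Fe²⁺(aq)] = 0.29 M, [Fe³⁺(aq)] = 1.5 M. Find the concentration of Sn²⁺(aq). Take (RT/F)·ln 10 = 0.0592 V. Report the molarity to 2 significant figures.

0.94 M

The Fe³⁺/Fe²⁺ couple has the larger reduction potential, so it is the cathode: E°cell = +0.768 − (−0.146) = +0.914 V and n = 2.
From the Nernst equation, log Q = n(E° − E)/0.0592 = 2·(+0.914 − (+0.957))/0.0592 = −1.453.
For 2 Fe³⁺(aq) + Sn(s) → 2 Fe²⁺(aq) + Sn²⁺(aq), the reaction quotient is Q = ([Fe²⁺(aq)]^2·[Sn²⁺(aq)]) / [Fe³⁺(aq)]^2.
Substituting the known concentrations and solving, log [Sn²⁺(aq)] = −0.026 and [Sn²⁺(aq)] = 0.94 M.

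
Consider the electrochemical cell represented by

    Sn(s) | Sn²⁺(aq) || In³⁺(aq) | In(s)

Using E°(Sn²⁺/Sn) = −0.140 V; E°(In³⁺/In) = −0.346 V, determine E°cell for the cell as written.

−0.206 V

By convention the left-hand electrode in cell notation is the anode (oxidation) and the right-hand electrode is the cathode (reduction).
E°cell = E°(right) − E°(left) = −0.346 − (−0.140) = −0.206 V.
The negative sign shows that, as written, the cell would require an external voltage to drive the reaction.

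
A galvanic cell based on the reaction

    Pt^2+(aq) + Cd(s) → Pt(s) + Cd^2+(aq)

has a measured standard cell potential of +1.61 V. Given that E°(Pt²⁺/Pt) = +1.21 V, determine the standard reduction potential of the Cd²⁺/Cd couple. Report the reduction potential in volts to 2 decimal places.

−0.40 V

In the reaction as written the Pt²⁺/Pt couple is reduced (cathode) and Cd²⁺/Cd is oxidized (anode), so E°cell = E°(Pt²⁺/Pt) − E°(Cd²⁺/Cd).
E°(Cd²⁺/Cd) = E°(cathode) − E°cell = +1.21 − (+1.61) = −0.40 V.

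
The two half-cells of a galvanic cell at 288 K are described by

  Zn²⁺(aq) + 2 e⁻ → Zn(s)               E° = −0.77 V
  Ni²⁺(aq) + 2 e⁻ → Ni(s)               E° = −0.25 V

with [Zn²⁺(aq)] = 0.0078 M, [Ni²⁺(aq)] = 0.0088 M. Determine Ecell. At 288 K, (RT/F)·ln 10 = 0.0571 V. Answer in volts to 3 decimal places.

The Ni²⁺/Ni couple has the more positive E°, so it is the cathode; Zn²⁺/Zn is the anode.
E°cell = E°cat − E°an = −0.25 − (−0.77) = +0.52 V; n = 2.
For the overall reaction Ni²⁺(aq) + Zn(s) → Ni(s) + Zn²⁺(aq), Q = [Zn²⁺(aq)] / [Ni²⁺(aq)] = 0.886, giving log Q = −0.052.
Applying E = E° − (RT ln10/nF)·log Q gives +0.52 − (0.0571/2)(−0.052) = +0.521 V.

+0.521 V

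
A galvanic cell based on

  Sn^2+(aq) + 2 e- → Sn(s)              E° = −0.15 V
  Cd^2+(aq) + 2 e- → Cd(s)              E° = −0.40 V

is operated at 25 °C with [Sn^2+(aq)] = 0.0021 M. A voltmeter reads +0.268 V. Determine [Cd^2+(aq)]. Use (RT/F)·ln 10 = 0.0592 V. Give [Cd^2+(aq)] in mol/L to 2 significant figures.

0.00052 M

The Sn²⁺/Sn couple has the larger reduction potential, so it is the cathode: E°cell = −0.15 − (−0.40) = +0.25 V and n = 2.
From the Nernst equation, log Q = n(E° − E)/0.0592 = 2·(+0.25 − (+0.268))/0.0592 = −0.608.
The balanced reaction is Sn^2+(aq) + Cd(s) → Sn(s) + Cd^2+(aq), so Q = [Cd^2+(aq)] / [Sn^2+(aq)].
Substituting the known concentrations and solving, log [Cd^2+(aq)] = −3.286 and [Cd^2+(aq)] = 0.00052 M.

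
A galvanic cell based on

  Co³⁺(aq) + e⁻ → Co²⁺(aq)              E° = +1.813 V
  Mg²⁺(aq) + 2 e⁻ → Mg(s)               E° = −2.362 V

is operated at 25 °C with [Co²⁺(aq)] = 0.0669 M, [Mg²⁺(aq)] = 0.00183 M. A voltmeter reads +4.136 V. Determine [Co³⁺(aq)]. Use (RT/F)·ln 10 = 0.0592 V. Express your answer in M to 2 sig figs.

0.00063 M

Co³⁺/Co²⁺ is the cathode (higher E°); E°cell = +1.813 − (−2.362) = +4.175 V with n = 2.
Since E = E° − (0.0592/n)·log Q, log Q = n(E° − E)/0.0592 = 1.318.
Balancing electrons gives 2 Co³⁺(aq) + Mg(s) → 2 Co²⁺(aq) + Mg²⁺(aq); thus Q = ([Co²⁺(aq)]^2·[Mg²⁺(aq)]) / [Co³⁺(aq)]^2.
Solving for the unknown gives log [Co³⁺(aq)] = −3.202, so [Co³⁺(aq)] ≈ 0.00063 M.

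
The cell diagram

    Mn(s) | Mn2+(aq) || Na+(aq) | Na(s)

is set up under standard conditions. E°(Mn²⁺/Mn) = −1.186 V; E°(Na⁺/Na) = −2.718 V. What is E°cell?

−1.532 V

By convention the left-hand electrode in cell notation is the anode (oxidation) and the right-hand electrode is the cathode (reduction).
E°cell = E°(right) − E°(left) = −2.718 − (−1.186) = −1.532 V.
The negative sign shows that, as written, the cell would require an external voltage to drive the reaction.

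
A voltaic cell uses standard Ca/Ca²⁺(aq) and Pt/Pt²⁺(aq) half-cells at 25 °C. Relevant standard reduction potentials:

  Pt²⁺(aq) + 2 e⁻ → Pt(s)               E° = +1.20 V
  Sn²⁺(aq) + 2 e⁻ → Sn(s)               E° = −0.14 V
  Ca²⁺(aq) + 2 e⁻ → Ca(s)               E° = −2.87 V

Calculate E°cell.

Of the two couples in this cell, the one with the more positive reduction potential is reduced at the cathode: here that is Pt²⁺/Pt (+1.20 V); Ca²⁺/Ca (−2.87 V) is the anode.
E°cell = E°(cathode) − E°(anode) = +1.20 − (−2.87) = +4.07 V.

+4.07 V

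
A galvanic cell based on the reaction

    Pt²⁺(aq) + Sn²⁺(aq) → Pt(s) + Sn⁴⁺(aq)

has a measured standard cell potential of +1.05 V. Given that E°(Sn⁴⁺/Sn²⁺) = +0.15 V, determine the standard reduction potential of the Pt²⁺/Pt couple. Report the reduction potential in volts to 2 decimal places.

+1.20 V

In the reaction as written the Pt²⁺/Pt couple is reduced (cathode) and Sn⁴⁺/Sn²⁺ is oxidized (anode), so E°cell = E°(Pt²⁺/Pt) − E°(Sn⁴⁺/Sn²⁺).
E°(Pt²⁺/Pt) = E°cell + E°(anode) = +1.05 + (+0.15) = +1.20 V.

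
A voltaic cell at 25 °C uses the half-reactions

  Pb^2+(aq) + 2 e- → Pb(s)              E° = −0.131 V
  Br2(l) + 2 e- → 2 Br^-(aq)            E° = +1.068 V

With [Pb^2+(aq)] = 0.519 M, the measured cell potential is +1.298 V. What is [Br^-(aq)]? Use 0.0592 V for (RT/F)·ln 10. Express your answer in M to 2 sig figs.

With Br₂/Br⁻ at the cathode and Pb²⁺/Pb at the anode, E°cell = +1.068 − (−0.131) = +1.199 V (n = 2).
From the Nernst equation, log Q = n(E° − E)/0.0592 = 2·(+1.199 − (+1.298))/0.0592 = −3.345.
For Br2(l) + Pb(s) → 2 Br^-(aq) + Pb^2+(aq), the reaction quotient is Q = [Br^-(aq)]^2·[Pb^2+(aq)].
Solving for the unknown gives log [Br^-(aq)] = −1.530, so [Br^-(aq)] ≈ 0.030 M.

0.030 M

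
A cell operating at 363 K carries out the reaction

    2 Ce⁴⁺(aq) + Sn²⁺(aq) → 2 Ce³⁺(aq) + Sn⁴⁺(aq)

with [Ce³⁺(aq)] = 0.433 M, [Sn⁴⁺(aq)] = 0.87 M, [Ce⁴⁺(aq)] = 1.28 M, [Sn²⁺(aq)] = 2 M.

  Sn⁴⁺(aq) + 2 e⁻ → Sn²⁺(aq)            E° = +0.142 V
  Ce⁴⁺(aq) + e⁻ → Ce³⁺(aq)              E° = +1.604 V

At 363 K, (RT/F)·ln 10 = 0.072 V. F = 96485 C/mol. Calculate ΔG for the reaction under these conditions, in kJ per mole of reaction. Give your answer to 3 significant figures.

−291 kJ/mol

E°cell = +1.604 − (+0.142) = +1.462 V; the balanced reaction transfers n = 2 electrons.
Q = ([Ce³⁺(aq)]^2·[Sn⁴⁺(aq)]) / ([Ce⁴⁺(aq)]^2·[Sn²⁺(aq)]) = 0.0498, so log Q = −1.303 and E = +1.462 − (0.072/2)(−1.303) = +1.5089 V.
Then ΔG = −nFE = −2 × 96485 × +1.5089 J/mol = −291 kJ/mol.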